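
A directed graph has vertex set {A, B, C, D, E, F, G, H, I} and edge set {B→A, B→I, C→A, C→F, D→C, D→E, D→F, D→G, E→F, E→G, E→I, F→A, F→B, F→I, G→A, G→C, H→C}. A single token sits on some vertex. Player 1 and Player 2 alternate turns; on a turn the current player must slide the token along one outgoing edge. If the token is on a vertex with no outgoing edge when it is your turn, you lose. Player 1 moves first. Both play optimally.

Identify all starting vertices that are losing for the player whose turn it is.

A, D, H, I

Positions with no move are L. A position that does have a move is losing for the player to move precisely when every available move leads to a winning position for the opponent. Fill in the labels:
Every edge goes from a vertex to one that appears earlier in the order A, I, B, F, C, G, E, H, D, so processing vertices in that order labels each vertex after all of its successors.
A: no outgoing edge → L
I: no outgoing edge → L
B: can move to I, which is L ⇒ W
F: can move to I, which is L ⇒ W
C: can move to A, which is L ⇒ W
G: can move to A, which is L ⇒ W
E: can move to I, which is L ⇒ W
H: the only move is to C(W), a W ⇒ L
D: moves to E(W), G(W), C(W), F(W); every one is W ⇒ L
The losing starting vertices are exactly the entries labelled L in this table (4 of them).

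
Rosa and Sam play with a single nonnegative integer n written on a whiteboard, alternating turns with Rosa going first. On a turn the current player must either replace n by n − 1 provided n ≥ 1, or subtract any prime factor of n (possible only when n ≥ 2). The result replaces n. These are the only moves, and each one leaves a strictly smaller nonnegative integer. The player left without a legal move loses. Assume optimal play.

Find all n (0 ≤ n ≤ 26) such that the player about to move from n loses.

Label each position W (a win for the player to move) or L (a loss). A position with no legal move is L; any other position is W exactly when some move reaches an L, and L when every move reaches a W.
n=0: no move → L
n=1: W (go to 0, an L position)
n=2: W (go to 0, an L position)
n=3: W (go to 0, an L position)
n=4: L (options 2(W), 3(W) are all W)
n=5: W (go to 0, an L position)
n=6: W (go to 4, an L position)
n=7: W (go to 0, an L position)
n=8: L (options 6(W), 7(W) are all W)
n=9: W (go to 8, an L position)
n=10: W (go to 8, an L position)
n=11: W (go to 0, an L position)
n=12: L (options 9(W), 10(W), 11(W) are all W)
n=13: W (go to 0, an L position)
n=14: W (go to 12, an L position)
n=15: W (go to 12, an L position)
n=16: L (options 14(W), 15(W) are all W)
n=17: W (go to 0, an L position)
n=18: W (go to 16, an L position)
n=19: W (go to 0, an L position)
n=20: L (options 15(W), 18(W), 19(W) are all W)
n=21: W (go to 20, an L position)
n=22: W (go to 20, an L position)
n=23: W (go to 0, an L position)
n=24: L (options 21(W), 22(W), 23(W) are all W)
n=25: W (go to 20, an L position)
n=26: W (go to 24, an L position)
The losing starting values of n are exactly the entries labelled L in this table (7 of them).

0, 4, 8, 12, 16, 20, 24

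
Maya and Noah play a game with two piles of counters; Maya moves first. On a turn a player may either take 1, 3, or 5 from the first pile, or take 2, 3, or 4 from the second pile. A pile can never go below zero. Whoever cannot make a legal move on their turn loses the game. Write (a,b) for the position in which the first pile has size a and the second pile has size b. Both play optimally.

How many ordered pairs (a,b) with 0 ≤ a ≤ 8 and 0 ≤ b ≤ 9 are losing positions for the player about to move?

36

Use the standard recursion: the mover loses at a terminal position; elsewhere, the mover wins exactly when some move hands the opponent an L position.
Every move lowers a or b (never raises either), so fill the grid row by row in increasing a, and left to right within a row: each cell's successors are then already labelled.
      b=0  b=1  b=2  b=3  b=4  b=5  b=6  b=7  b=8  b=9
a=0:    L    L    W    W    W    W    L    L    W    W
a=1:    W    W    L    L    W    W    W    W    L    L
a=2:    L    L    W    W    W    W    L    L    W    W
a=3:    W    W    L    L    W    W    W    W    L    L
a=4:    L    L    W    W    W    W    L    L    W    W
a=5:    W    W    L    L    W    W    W    W    L    L
a=6:    L    L    W    W    W    W    L    L    W    W
a=7:    W    W    L    L    W    W    W    W    L    L
a=8:    L    L    W    W    W    W    L    L    W    W
Cells with no legal move (terminal, hence L): (0,0), (0,1).
The remaining L cells, each justified by listing all of its moves:
(0,6): only reaches (0,4)(W), (0,3)(W), (0,2)(W), all W → L
(0,7): only reaches (0,5)(W), (0,4)(W), (0,3)(W), all W → L
(1,2): only reaches (0,2)(W), (1,0)(W), all W → L
(1,3): only reaches (0,3)(W), (1,1)(W), (1,0)(W), all W → L
(1,8): only reaches (0,8)(W), (1,6)(W), (1,5)(W), (1,4)(W), all W → L
(1,9): only reaches (0,9)(W), (1,7)(W), (1,6)(W), (1,5)(W), all W → L
(2,0): only reaches (1,0)(W), which is W → L
(2,1): only reaches (1,1)(W), which is W → L
(2,6): only reaches (1,6)(W), (2,4)(W), (2,3)(W), (2,2)(W), all W → L
(2,7): only reaches (1,7)(W), (2,5)(W), (2,4)(W), (2,3)(W), all W → L
(3,2): only reaches (2,2)(W), (0,2)(W), (3,0)(W), all W → L
(3,3): only reaches (2,3)(W), (0,3)(W), (3,1)(W), (3,0)(W), all W → L
(3,8): only reaches (2,8)(W), (0,8)(W), (3,6)(W), (3,5)(W), (3,4)(W), all W → L
(3,9): only reaches (2,9)(W), (0,9)(W), (3,7)(W), (3,6)(W), (3,5)(W), all W → L
(4,0): only reaches (3,0)(W), (1,0)(W), all W → L
(4,1): only reaches (3,1)(W), (1,1)(W), all W → L
(4,6): only reaches (3,6)(W), (1,6)(W), (4,4)(W), (4,3)(W), (4,2)(W), all W → L
(4,7): only reaches (3,7)(W), (1,7)(W), (4,5)(W), (4,4)(W), (4,3)(W), all W → L
(5,2): only reaches (4,2)(W), (2,2)(W), (0,2)(W), (5,0)(W), all W → L
(5,3): only reaches (4,3)(W), (2,3)(W), (0,3)(W), (5,1)(W), (5,0)(W), all W → L
(5,8): only reaches (4,8)(W), (2,8)(W), (0,8)(W), (5,6)(W), (5,5)(W), (5,4)(W), all W → L
(5,9): only reaches (4,9)(W), (2,9)(W), (0,9)(W), (5,7)(W), (5,6)(W), (5,5)(W), all W → L
(6,0): only reaches (5,0)(W), (3,0)(W), (1,0)(W), all W → L
(6,1): only reaches (5,1)(W), (3,1)(W), (1,1)(W), all W → L
(6,6): only reaches (5,6)(W), (3,6)(W), (1,6)(W), (6,4)(W), (6,3)(W), (6,2)(W), all W → L
(6,7): only reaches (5,7)(W), (3,7)(W), (1,7)(W), (6,5)(W), (6,4)(W), (6,3)(W), all W → L
(7,2): only reaches (6,2)(W), (4,2)(W), (2,2)(W), (7,0)(W), all W → L
(7,3): only reaches (6,3)(W), (4,3)(W), (2,3)(W), (7,1)(W), (7,0)(W), all W → L
(7,8): only reaches (6,8)(W), (4,8)(W), (2,8)(W), (7,6)(W), (7,5)(W), (7,4)(W), all W → L
(7,9): only reaches (6,9)(W), (4,9)(W), (2,9)(W), (7,7)(W), (7,6)(W), (7,5)(W), all W → L
(8,0): only reaches (7,0)(W), (5,0)(W), (3,0)(W), all W → L
(8,1): only reaches (7,1)(W), (5,1)(W), (3,1)(W), all W → L
(8,6): only reaches (7,6)(W), (5,6)(W), (3,6)(W), (8,4)(W), (8,3)(W), (8,2)(W), all W → L
(8,7): only reaches (7,7)(W), (5,7)(W), (3,7)(W), (8,5)(W), (8,4)(W), (8,3)(W), all W → L
Every other cell has at least one move into one of the L cells above, so it is W.
L cells per row: a=0: 4, a=1: 4, a=2: 4, a=3: 4, a=4: 4, a=5: 4, a=6: 4, a=7: 4, a=8: 4; total 36.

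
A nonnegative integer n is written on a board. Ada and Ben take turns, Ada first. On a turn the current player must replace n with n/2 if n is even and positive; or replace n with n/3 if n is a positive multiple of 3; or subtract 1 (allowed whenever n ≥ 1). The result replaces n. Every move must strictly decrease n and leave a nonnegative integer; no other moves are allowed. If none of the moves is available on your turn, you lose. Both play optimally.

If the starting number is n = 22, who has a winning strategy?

Compute win/loss labels from the base case upward. A position with no move is L. Any other position is W if it can reach an L in one move, else L.
n=0: no move → L
n=1: W (go to 0, an L position)
n=2: L (sole option 1(W) is W)
n=3: W (go to 2, an L position)
n=4: W (go to 2, an L position)
n=5: L (sole option 4(W) is W)
n=6: W (go to 2, an L position)
n=7: L (sole option 6(W) is W)
n=8: W (go to 7, an L position)
n=9: L (options 3(W), 8(W) are all W)
n=10: W (go to 5, an L position)
n=11: L (sole option 10(W) is W)
n=12: W (go to 11, an L position)
n=13: L (sole option 12(W) is W)
n=14: W (go to 7, an L position)
n=15: W (go to 5, an L position)
n=16: L (options 8(W), 15(W) are all W)
n=17: W (go to 16, an L position)
n=18: W (go to 9, an L position)
n=19: L (sole option 18(W) is W)
n=20: W (go to 19, an L position)
n=21: W (go to 7, an L position)
n=22: W (go to 11, an L position)
The starting position 22 is W: Ada should move to 11, handing over an L position.

Ada wins.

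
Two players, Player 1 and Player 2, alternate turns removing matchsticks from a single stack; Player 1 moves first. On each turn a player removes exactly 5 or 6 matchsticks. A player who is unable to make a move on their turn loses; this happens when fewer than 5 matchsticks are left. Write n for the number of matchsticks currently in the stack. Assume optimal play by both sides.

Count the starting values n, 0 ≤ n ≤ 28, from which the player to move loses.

15

Work bottom-up. With no move the player to move loses. Otherwise the position is W if at least one move leads to an L position for the opponent, and L if every move leads to a W.
n=0: no move → L
n=1: no move → L
n=2: no move → L
n=3: no move → L
n=4: no move → L
n=5: can move to 0, which is L ⇒ W
n=6: can move to 1, which is L ⇒ W
n=7: can move to 2, which is L ⇒ W
n=8: can move to 3, which is L ⇒ W
n=9: can move to 4, which is L ⇒ W
n=10: can move to 4, which is L ⇒ W
n=11: moves to 6(W), 5(W); every one is W ⇒ L
n=12: moves to 7(W), 6(W); every one is W ⇒ L
n=13: moves to 8(W), 7(W); every one is W ⇒ L
n=14: moves to 9(W), 8(W); every one is W ⇒ L
n=15: moves to 10(W), 9(W); every one is W ⇒ L
n=16: can move to 11, which is L ⇒ W
n=17: can move to 12, which is L ⇒ W
n=18: can move to 13, which is L ⇒ W
n=19: can move to 14, which is L ⇒ W
n=20: can move to 15, which is L ⇒ W
n=21: can move to 15, which is L ⇒ W
n=22: moves to 17(W), 16(W); every one is W ⇒ L
n=23: moves to 18(W), 17(W); every one is W ⇒ L
n=24: moves to 19(W), 18(W); every one is W ⇒ L
n=25: moves to 20(W), 19(W); every one is W ⇒ L
n=26: moves to 21(W), 20(W); every one is W ⇒ L
n=27: can move to 22, which is L ⇒ W
n=28: can move to 23, which is L ⇒ W
L entries with 0 ≤ n ≤ 28: n = 0, 1, 2, 3, 4, 11, 12, 13, 14, 15, 22, 23, 24, 25, 26; that makes 15.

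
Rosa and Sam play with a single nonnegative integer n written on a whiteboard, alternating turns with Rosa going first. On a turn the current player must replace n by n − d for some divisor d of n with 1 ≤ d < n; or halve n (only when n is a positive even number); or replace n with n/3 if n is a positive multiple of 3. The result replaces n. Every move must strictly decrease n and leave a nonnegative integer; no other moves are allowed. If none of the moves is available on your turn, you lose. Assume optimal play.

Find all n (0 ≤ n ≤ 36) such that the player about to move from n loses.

0, 1, 4, 7, 9, 11, 13, 15, 17, 19, 23, 25, 28, 31, 36

Compute win/loss labels from the base case upward. A position with no move is L. Any other position is W if it can reach an L in one move, else L.
n=0: no move → L
n=1: no move → L
n=2: →1(L), so W
n=3: →1(L), so W
n=4: →2(W), 3(W) — all W, so L
n=5: →4(L), so W
n=6: →4(L), so W
n=7: →6(W) only, which is W, so L
n=8: →4(L), so W
n=9: →3(W), 6(W), 8(W) — all W, so L
n=10: →9(L), so W
n=11: →10(W) only, which is W, so L
n=12: →4(L), so W
n=13: →12(W) only, which is W, so L
n=14: →7(L), so W
n=15: →5(W), 10(W), 12(W), 14(W) — all W, so L
n=16: →15(L), so W
n=17: →16(W) only, which is W, so L
n=18: →9(L), so W
n=19: →18(W) only, which is W, so L
n=20: →15(L), so W
n=21: →7(L), so W
n=22: →11(L), so W
n=23: →22(W) only, which is W, so L
n=24: →23(L), so W
n=25: →20(W), 24(W) — all W, so L
n=26: →13(L), so W
n=27: →9(L), so W
n=28: →14(W), 21(W), 24(W), 26(W), 27(W) — all W, so L
n=29: →28(L), so W
n=30: →15(L), so W
n=31: →30(W) only, which is W, so L
n=32: →28(L), so W
n=33: →11(L), so W
n=34: →17(L), so W
n=35: →28(L), so W
n=36: →12(W), 18(W), 24(W), 27(W), 30(W), 32(W), 33(W), 34(W), 35(W) — all W, so L
Reading off the rows marked L gives the requested list; there are 15 such values of n.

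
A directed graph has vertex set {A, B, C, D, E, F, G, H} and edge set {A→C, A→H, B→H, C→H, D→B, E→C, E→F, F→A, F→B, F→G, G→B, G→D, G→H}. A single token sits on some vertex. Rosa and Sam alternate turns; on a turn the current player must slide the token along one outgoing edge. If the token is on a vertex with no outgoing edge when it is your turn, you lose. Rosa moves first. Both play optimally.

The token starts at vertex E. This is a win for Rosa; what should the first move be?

Positions with no move are L. A position that does have a move is losing for the player to move precisely when every available move leads to a winning position for the opponent. Fill in the labels:
Every edge goes from a vertex to one that appears earlier in the order H, B, D, G, C, A, F, E, so processing vertices in that order labels each vertex after all of its successors.
H: no outgoing edge → L
B: reaches L-position H → W
D: only reaches B(W), which is W → L
G: reaches L-position D → W
C: reaches L-position H → W
A: reaches L-position H → W
F: only reaches A(W), G(W), B(W), all W → L
E: reaches L-position F → W
From E, the L positions reachable in one move are: F.

Move to F.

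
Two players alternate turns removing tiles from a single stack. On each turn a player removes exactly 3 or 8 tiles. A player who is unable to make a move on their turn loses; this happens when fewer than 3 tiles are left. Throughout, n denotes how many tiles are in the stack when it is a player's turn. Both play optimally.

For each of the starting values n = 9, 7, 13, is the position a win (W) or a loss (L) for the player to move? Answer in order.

9: W, 7: L, 13: L

Use the standard recursion: the mover loses at a terminal position; elsewhere, the mover wins exactly when some move hands the opponent an L position.
n=0: no move → L
n=1: no move → L
n=2: no move → L
n=3: reaches L-position 0 → W
n=4: reaches L-position 1 → W
n=5: reaches L-position 2 → W
n=6: only reaches 3(W), which is W → L
n=7: only reaches 4(W), which is W → L
n=8: reaches L-position 0 → W
n=9: reaches L-position 6 → W
n=10: reaches L-position 7 → W
n=11: only reaches 8(W), 3(W), all W → L
n=12: only reaches 9(W), 4(W), all W → L
n=13: only reaches 10(W), 5(W), all W → L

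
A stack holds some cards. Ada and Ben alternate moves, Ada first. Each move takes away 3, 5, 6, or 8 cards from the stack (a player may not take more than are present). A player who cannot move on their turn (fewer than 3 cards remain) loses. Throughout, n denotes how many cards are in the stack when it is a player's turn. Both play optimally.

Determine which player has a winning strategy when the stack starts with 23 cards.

Classify positions by backward induction: terminal positions (no move available) are L. From any other position, the mover wins iff some move reaches an L.
n=0: no move → L
n=1: no move → L
n=2: no move → L
n=3: can move to 0, which is L ⇒ W
n=4: can move to 1, which is L ⇒ W
n=5: can move to 2, which is L ⇒ W
n=6: can move to 1, which is L ⇒ W
n=7: can move to 2, which is L ⇒ W
n=8: can move to 2, which is L ⇒ W
n=9: can move to 1, which is L ⇒ W
n=10: can move to 2, which is L ⇒ W
n=11: moves to 8(W), 6(W), 5(W), 3(W); every one is W ⇒ L
n=12: moves to 9(W), 7(W), 6(W), 4(W); every one is W ⇒ L
n=13: moves to 10(W), 8(W), 7(W), 5(W); every one is W ⇒ L
n=14: can move to 11, which is L ⇒ W
n=15: can move to 12, which is L ⇒ W
n=16: can move to 13, which is L ⇒ W
n=17: can move to 12, which is L ⇒ W
n=18: can move to 13, which is L ⇒ W
n=19: can move to 13, which is L ⇒ W
n=20: can move to 12, which is L ⇒ W
n=21: can move to 13, which is L ⇒ W
n=22: moves to 19(W), 17(W), 16(W), 14(W); every one is W ⇒ L
n=23: moves to 20(W), 18(W), 17(W), 15(W); every one is W ⇒ L
The starting position 23 is L: whatever Ada does, the opponent receives a W position.

Ben wins.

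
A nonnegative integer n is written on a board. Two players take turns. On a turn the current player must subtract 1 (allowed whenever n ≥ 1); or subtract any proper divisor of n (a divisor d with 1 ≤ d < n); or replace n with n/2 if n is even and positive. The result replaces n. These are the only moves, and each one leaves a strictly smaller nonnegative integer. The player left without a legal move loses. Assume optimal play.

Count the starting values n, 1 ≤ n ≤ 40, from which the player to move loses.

Classify positions by backward induction: terminal positions (no move available) are L. From any other position, the mover wins iff some move reaches an L.
n=0: no move → L
n=1: reaches L-position 0 → W
n=2: only reaches 1(W), which is W → L
n=3: reaches L-position 2 → W
n=4: reaches L-position 2 → W
n=5: only reaches 4(W), which is W → L
n=6: reaches L-position 5 → W
n=7: only reaches 6(W), which is W → L
n=8: reaches L-position 7 → W
n=9: only reaches 6(W), 8(W), all W → L
n=10: reaches L-position 5 → W
n=11: only reaches 10(W), which is W → L
n=12: reaches L-position 9 → W
n=13: only reaches 12(W), which is W → L
n=14: reaches L-position 7 → W
n=15: only reaches 10(W), 12(W), 14(W), all W → L
n=16: reaches L-position 15 → W
n=17: only reaches 16(W), which is W → L
n=18: reaches L-position 9 → W
n=19: only reaches 18(W), which is W → L
n=20: reaches L-position 15 → W
n=21: only reaches 14(W), 18(W), 20(W), all W → L
n=22: reaches L-position 11 → W
n=23: only reaches 22(W), which is W → L
n=24: reaches L-position 21 → W
n=25: only reaches 20(W), 24(W), all W → L
n=26: reaches L-position 13 → W
n=27: only reaches 18(W), 24(W), 26(W), all W → L
n=28: reaches L-position 21 → W
n=29: only reaches 28(W), which is W → L
n=30: reaches L-position 15 → W
n=31: only reaches 30(W), which is W → L
n=32: reaches L-position 31 → W
n=33: only reaches 22(W), 30(W), 32(W), all W → L
n=34: reaches L-position 17 → W
n=35: only reaches 28(W), 30(W), 34(W), all W → L
n=36: reaches L-position 27 → W
n=37: only reaches 36(W), which is W → L
n=38: reaches L-position 19 → W
n=39: only reaches 26(W), 36(W), 38(W), all W → L
n=40: reaches L-position 35 → W
L entries with 1 ≤ n ≤ 40 (n=0 is outside the asked range and is not counted): n = 2, 5, 7, 9, 11, 13, 15, 17, 19, 21, 23, 25, 27, 29, 31, 33, 35, 37, 39; that makes 19.

19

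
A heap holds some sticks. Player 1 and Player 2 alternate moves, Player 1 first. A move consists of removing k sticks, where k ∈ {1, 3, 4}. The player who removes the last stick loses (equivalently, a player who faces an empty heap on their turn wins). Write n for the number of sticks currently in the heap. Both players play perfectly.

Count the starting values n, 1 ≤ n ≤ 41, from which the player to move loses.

12

Label each position W (a win for the player to move) or L (a loss). A position with no legal move is W; any other position is W exactly when some move reaches an L, and L when every move reaches a W.
n=0: no move; the opponent has just taken the last stick and therefore loses → W
n=1: →0(W) only, which is W, so L
n=2: →1(L), so W
n=3: →2(W), 0(W) — all W, so L
n=4: →3(L), so W
n=5: →1(L), so W
n=6: →3(L), so W
n=7: →3(L), so W
n=8: →7(W), 5(W), 4(W) — all W, so L
n=9: →8(L), so W
n=10: →9(W), 7(W), 6(W) — all W, so L
n=11: →10(L), so W
n=12: →8(L), so W
n=13: →10(L), so W
n=14: →10(L), so W
n=15: →14(W), 12(W), 11(W) — all W, so L
n=16: →15(L), so W
n=17: →16(W), 14(W), 13(W) — all W, so L
n=18: →17(L), so W
n=19: →15(L), so W
n=20: →17(L), so W
n=21: →17(L), so W
n=22: →21(W), 19(W), 18(W) — all W, so L
n=23: →22(L), so W
n=24: →23(W), 21(W), 20(W) — all W, so L
n=25: →24(L), so W
n=26: →22(L), so W
n=27: →24(L), so W
n=28: →24(L), so W
n=29: →28(W), 26(W), 25(W) — all W, so L
n=30: →29(L), so W
n=31: →30(W), 28(W), 27(W) — all W, so L
n=32: →31(L), so W
n=33: →29(L), so W
n=34: →31(L), so W
n=35: →31(L), so W
n=36: →35(W), 33(W), 32(W) — all W, so L
n=37: →36(L), so W
n=38: →37(W), 35(W), 34(W) — all W, so L
n=39: →38(L), so W
n=40: →36(L), so W
n=41: →38(L), so W
L entries with 1 ≤ n ≤ 41 (the range starts at n=1): n = 1, 3, 8, 10, 15, 17, 22, 24, 29, 31, 36, 38; that makes 12.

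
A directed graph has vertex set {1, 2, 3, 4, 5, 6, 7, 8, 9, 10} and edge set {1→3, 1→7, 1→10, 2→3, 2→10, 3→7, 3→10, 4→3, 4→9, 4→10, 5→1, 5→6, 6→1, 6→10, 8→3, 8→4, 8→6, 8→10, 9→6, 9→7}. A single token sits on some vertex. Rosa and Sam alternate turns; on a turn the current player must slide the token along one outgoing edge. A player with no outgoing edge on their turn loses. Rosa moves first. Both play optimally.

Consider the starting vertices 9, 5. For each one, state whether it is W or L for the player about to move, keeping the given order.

Classify positions by backward induction: terminal positions (no move available) are L. From any other position, the mover wins iff some move reaches an L.
Every edge goes from a vertex to one that appears earlier in the order 7, 10, 3, 1, 6, 5, 9, 2, 4, 8, so processing vertices in that order labels each vertex after all of its successors.
7: no outgoing edge → L
10: no outgoing edge → L
3: W (go to 10, an L position)
1: W (go to 10, an L position)
6: W (go to 10, an L position)
5: L (options 6(W), 1(W) are all W)
9: W (go to 7, an L position)
2: W (go to 10, an L position)
4: W (go to 10, an L position)
8: W (go to 10, an L position)

9: W, 5: L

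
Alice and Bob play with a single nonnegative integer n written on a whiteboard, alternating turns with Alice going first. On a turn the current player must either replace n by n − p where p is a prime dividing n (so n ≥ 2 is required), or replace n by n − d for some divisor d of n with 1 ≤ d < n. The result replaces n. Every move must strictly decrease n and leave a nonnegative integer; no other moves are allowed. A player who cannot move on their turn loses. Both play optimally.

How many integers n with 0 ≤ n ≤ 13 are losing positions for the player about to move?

Build the W/L table. Terminal = L. A non-terminal position is W if it has a move to some L; otherwise it is L.
n=0: no move → L
n=1: no move → L
n=2: can move to 0, which is L ⇒ W
n=3: can move to 0, which is L ⇒ W
n=4: moves to 2(W), 3(W); every one is W ⇒ L
n=5: can move to 0, which is L ⇒ W
n=6: can move to 4, which is L ⇒ W
n=7: can move to 0, which is L ⇒ W
n=8: can move to 4, which is L ⇒ W
n=9: moves to 6(W), 8(W); every one is W ⇒ L
n=10: can move to 9, which is L ⇒ W
n=11: can move to 0, which is L ⇒ W
n=12: can move to 9, which is L ⇒ W
n=13: can move to 0, which is L ⇒ W
L entries with 0 ≤ n ≤ 13: n = 0, 1, 4, 9; that makes 4.

4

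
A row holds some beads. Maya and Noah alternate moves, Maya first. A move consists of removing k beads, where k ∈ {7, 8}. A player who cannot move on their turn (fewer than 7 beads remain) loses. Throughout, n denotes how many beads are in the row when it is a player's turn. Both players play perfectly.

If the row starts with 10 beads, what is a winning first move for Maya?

Build the W/L table. Terminal = L. A non-terminal position is W if it has a move to some L; otherwise it is L.
n=0: no move → L
n=1: no move → L
n=2: no move → L
n=3: no move → L
n=4: no move → L
n=5: no move → L
n=6: no move → L
n=7: →0(L), so W
n=8: →1(L), so W
n=9: →2(L), so W
n=10: →3(L), so W
From 10, the L positions reachable in one move are: 3, 2. Any move reaching one of these is winning.

Remove 7, leaving 3.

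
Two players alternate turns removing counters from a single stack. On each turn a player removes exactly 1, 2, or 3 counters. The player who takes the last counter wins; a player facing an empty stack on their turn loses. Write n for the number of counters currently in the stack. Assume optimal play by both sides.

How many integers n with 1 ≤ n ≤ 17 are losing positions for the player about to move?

4

Work bottom-up. With no move the player to move loses. Otherwise the position is W if at least one move leads to an L position for the opponent, and L if every move leads to a W.
n=0: no move → L
n=1: →0(L), so W
n=2: →0(L), so W
n=3: →0(L), so W
n=4: →3(W), 2(W), 1(W) — all W, so L
n=5: →4(L), so W
n=6: →4(L), so W
n=7: →4(L), so W
n=8: →7(W), 6(W), 5(W) — all W, so L
n=9: →8(L), so W
n=10: →8(L), so W
n=11: →8(L), so W
n=12: →11(W), 10(W), 9(W) — all W, so L
n=13: →12(L), so W
n=14: →12(L), so W
n=15: →12(L), so W
n=16: →15(W), 14(W), 13(W) — all W, so L
n=17: →16(L), so W
L entries with 1 ≤ n ≤ 17 (n=0 is outside the asked range and is not counted): n = 4, 8, 12, 16; that makes 4.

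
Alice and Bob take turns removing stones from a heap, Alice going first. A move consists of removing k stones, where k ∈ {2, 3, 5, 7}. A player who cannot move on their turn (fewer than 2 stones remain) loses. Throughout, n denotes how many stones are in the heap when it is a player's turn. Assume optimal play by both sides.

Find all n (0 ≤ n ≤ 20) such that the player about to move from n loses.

Classify positions by backward induction: terminal positions (no move available) are L. From any other position, the mover wins iff some move reaches an L.
n=0: no move → L
n=1: no move → L
n=2: W (go to 0, an L position)
n=3: W (go to 1, an L position)
n=4: W (go to 1, an L position)
n=5: W (go to 0, an L position)
n=6: W (go to 1, an L position)
n=7: W (go to 0, an L position)
n=8: W (go to 1, an L position)
n=9: L (options 7(W), 6(W), 4(W), 2(W) are all W)
n=10: L (options 8(W), 7(W), 5(W), 3(W) are all W)
n=11: W (go to 9, an L position)
n=12: W (go to 10, an L position)
n=13: W (go to 10, an L position)
n=14: W (go to 9, an L position)
n=15: W (go to 10, an L position)
n=16: W (go to 9, an L position)
n=17: W (go to 10, an L position)
n=18: L (options 16(W), 15(W), 13(W), 11(W) are all W)
n=19: L (options 17(W), 16(W), 14(W), 12(W) are all W)
n=20: W (go to 18, an L position)
Reading off the rows marked L gives the requested list; there are 6 such values of n.

0, 1, 9, 10, 18, 19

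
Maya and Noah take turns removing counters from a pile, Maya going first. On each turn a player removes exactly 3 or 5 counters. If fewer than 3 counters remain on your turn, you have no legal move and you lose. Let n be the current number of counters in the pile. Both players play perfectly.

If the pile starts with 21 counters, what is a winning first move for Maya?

Build the W/L table. Terminal = L. A non-terminal position is W if it has a move to some L; otherwise it is L.
n=0: no move → L
n=1: no move → L
n=2: no move → L
n=3: can move to 0, which is L ⇒ W
n=4: can move to 1, which is L ⇒ W
n=5: can move to 2, which is L ⇒ W
n=6: can move to 1, which is L ⇒ W
n=7: can move to 2, which is L ⇒ W
n=8: moves to 5(W), 3(W); every one is W ⇒ L
n=9: moves to 6(W), 4(W); every one is W ⇒ L
n=10: moves to 7(W), 5(W); every one is W ⇒ L
n=11: can move to 8, which is L ⇒ W
n=12: can move to 9, which is L ⇒ W
n=13: can move to 10, which is L ⇒ W
n=14: can move to 9, which is L ⇒ W
n=15: can move to 10, which is L ⇒ W
n=16: moves to 13(W), 11(W); every one is W ⇒ L
n=17: moves to 14(W), 12(W); every one is W ⇒ L
n=18: moves to 15(W), 13(W); every one is W ⇒ L
n=19: can move to 16, which is L ⇒ W
n=20: can move to 17, which is L ⇒ W
n=21: can move to 18, which is L ⇒ W
From 21, the L positions reachable in one move are: 18, 16. Any move reaching one of these is winning.

Remove 3, leaving 18.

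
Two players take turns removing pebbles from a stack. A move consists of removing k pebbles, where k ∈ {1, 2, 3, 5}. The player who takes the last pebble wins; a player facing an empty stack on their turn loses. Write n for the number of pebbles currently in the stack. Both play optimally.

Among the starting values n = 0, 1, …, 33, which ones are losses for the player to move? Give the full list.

0, 4, 8, 12, 16, 20, 24, 28, 32

Label each position W (a win for the player to move) or L (a loss). A position with no legal move is L; any other position is W exactly when some move reaches an L, and L when every move reaches a W.
n=0: no move → L
n=1: W (go to 0, an L position)
n=2: W (go to 0, an L position)
n=3: W (go to 0, an L position)
n=4: L (options 3(W), 2(W), 1(W) are all W)
n=5: W (go to 4, an L position)
n=6: W (go to 4, an L position)
n=7: W (go to 4, an L position)
n=8: L (options 7(W), 6(W), 5(W), 3(W) are all W)
n=9: W (go to 8, an L position)
n=10: W (go to 8, an L position)
n=11: W (go to 8, an L position)
n=12: L (options 11(W), 10(W), 9(W), 7(W) are all W)
n=13: W (go to 12, an L position)
n=14: W (go to 12, an L position)
n=15: W (go to 12, an L position)
n=16: L (options 15(W), 14(W), 13(W), 11(W) are all W)
n=17: W (go to 16, an L position)
n=18: W (go to 16, an L position)
n=19: W (go to 16, an L position)
n=20: L (options 19(W), 18(W), 17(W), 15(W) are all W)
n=21: W (go to 20, an L position)
n=22: W (go to 20, an L position)
n=23: W (go to 20, an L position)
n=24: L (options 23(W), 22(W), 21(W), 19(W) are all W)
n=25: W (go to 24, an L position)
n=26: W (go to 24, an L position)
n=27: W (go to 24, an L position)
n=28: L (options 27(W), 26(W), 25(W), 23(W) are all W)
n=29: W (go to 28, an L position)
n=30: W (go to 28, an L position)
n=31: W (go to 28, an L position)
n=32: L (options 31(W), 30(W), 29(W), 27(W) are all W)
n=33: W (go to 32, an L position)
Reading off the rows marked L gives the requested list; there are 9 such values of n.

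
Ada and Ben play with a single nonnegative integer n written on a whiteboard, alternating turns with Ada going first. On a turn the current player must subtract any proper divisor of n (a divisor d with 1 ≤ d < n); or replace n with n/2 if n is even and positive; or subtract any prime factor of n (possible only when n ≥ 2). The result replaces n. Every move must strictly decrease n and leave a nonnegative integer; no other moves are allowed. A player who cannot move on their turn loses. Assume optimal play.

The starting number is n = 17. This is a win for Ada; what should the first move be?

Positions with no move are L. A position that does have a move is losing for the player to move precisely when every available move leads to a winning position for the opponent. Fill in the labels:
n=0: no move → L
n=1: no move → L
n=2: W (go to 0, an L position)
n=3: W (go to 0, an L position)
n=4: L (options 2(W), 3(W) are all W)
n=5: W (go to 0, an L position)
n=6: W (go to 4, an L position)
n=7: W (go to 0, an L position)
n=8: W (go to 4, an L position)
n=9: L (options 6(W), 8(W) are all W)
n=10: W (go to 9, an L position)
n=11: W (go to 0, an L position)
n=12: W (go to 9, an L position)
n=13: W (go to 0, an L position)
n=14: L (options 7(W), 12(W), 13(W) are all W)
n=15: W (go to 14, an L position)
n=16: W (go to 14, an L position)
n=17: W (go to 0, an L position)
From 17, the L positions reachable in one move are: 0.

Move to 0.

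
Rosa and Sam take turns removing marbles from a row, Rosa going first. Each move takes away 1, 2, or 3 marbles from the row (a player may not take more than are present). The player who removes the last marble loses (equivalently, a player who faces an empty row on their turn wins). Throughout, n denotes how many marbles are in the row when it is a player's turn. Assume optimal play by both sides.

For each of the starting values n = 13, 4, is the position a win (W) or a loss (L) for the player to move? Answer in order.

Label each position W (a win for the player to move) or L (a loss). A position with no legal move is W; any other position is W exactly when some move reaches an L, and L when every move reaches a W.
n=0: no move; the opponent has just taken the last marble and therefore loses → W
n=1: →0(W) only, which is W, so L
n=2: →1(L), so W
n=3: →1(L), so W
n=4: →1(L), so W
n=5: →4(W), 3(W), 2(W) — all W, so L
n=6: →5(L), so W
n=7: →5(L), so W
n=8: →5(L), so W
n=9: →8(W), 7(W), 6(W) — all W, so L
n=10: →9(L), so W
n=11: →9(L), so W
n=12: →9(L), so W
n=13: →12(W), 11(W), 10(W) — all W, so L

13: L, 4: W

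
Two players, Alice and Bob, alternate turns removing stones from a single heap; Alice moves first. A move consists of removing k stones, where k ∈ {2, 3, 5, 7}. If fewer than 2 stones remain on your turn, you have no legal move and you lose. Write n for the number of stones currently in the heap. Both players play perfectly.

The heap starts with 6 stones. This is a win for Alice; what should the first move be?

Work bottom-up. With no move the player to move loses. Otherwise the position is W if at least one move leads to an L position for the opponent, and L if every move leads to a W.
n=0: no move → L
n=1: no move → L
n=2: →0(L), so W
n=3: →1(L), so W
n=4: →1(L), so W
n=5: →0(L), so W
n=6: →1(L), so W
From 6, the L positions reachable in one move are: 1.

Remove 5, leaving 1.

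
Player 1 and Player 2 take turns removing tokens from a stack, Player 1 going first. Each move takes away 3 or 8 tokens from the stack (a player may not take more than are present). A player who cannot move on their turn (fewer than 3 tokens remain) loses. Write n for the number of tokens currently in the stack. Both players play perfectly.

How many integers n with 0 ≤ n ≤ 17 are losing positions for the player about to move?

Build the W/L table. Terminal = L. A non-terminal position is W if it has a move to some L; otherwise it is L.
n=0: no move → L
n=1: no move → L
n=2: no move → L
n=3: →0(L), so W
n=4: →1(L), so W
n=5: →2(L), so W
n=6: →3(W) only, which is W, so L
n=7: →4(W) only, which is W, so L
n=8: →0(L), so W
n=9: →6(L), so W
n=10: →7(L), so W
n=11: →8(W), 3(W) — all W, so L
n=12: →9(W), 4(W) — all W, so L
n=13: →10(W), 5(W) — all W, so L
n=14: →11(L), so W
n=15: →12(L), so W
n=16: →13(L), so W
n=17: →14(W), 9(W) — all W, so L
L entries with 0 ≤ n ≤ 17: n = 0, 1, 2, 6, 7, 11, 12, 13, 17; that makes 9.

9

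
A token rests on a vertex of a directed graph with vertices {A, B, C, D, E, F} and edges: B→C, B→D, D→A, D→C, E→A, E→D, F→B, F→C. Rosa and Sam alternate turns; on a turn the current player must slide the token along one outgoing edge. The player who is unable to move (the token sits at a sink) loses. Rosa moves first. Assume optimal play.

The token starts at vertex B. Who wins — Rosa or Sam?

Build the W/L table. Terminal = L. A non-terminal position is W if it has a move to some L; otherwise it is L.
Every edge goes from a vertex to one that appears earlier in the order A, C, D, B, E, F, so processing vertices in that order labels each vertex after all of its successors.
A: no outgoing edge → L
C: no outgoing edge → L
D: W (go to C, an L position)
B: W (go to C, an L position)
E: W (go to A, an L position)
F: W (go to C, an L position)
From B Rosa can move to C, reaching an L position.

Rosa wins.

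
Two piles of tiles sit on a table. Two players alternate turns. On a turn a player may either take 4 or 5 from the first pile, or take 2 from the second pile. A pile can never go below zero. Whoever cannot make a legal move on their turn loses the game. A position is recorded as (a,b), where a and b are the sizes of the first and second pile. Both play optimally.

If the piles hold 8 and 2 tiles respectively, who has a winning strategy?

Positions with no move are L. A position that does have a move is losing for the player to move precisely when every available move leads to a winning position for the opponent. Fill in the labels:
No move ever increases a pile, so every position that can arise here has a ≤ 8 and b ≤ 2; it is enough to label the cells with 0 ≤ a ≤ 8 and 0 ≤ b ≤ 2.
Every move lowers a or b (never raises either), so fill the grid row by row in increasing a, and left to right within a row: each cell's successors are then already labelled.
      b=0  b=1  b=2
a=0:    L    L    W
a=1:    L    L    W
a=2:    L    L    W
a=3:    L    L    W
a=4:    W    W    L
a=5:    W    W    L
a=6:    W    W    L
a=7:    W    W    L
a=8:    W    W    W
Cells with no legal move (terminal, hence L): (0,0), (0,1), (1,0), (1,1), (2,0), (2,1), (3,0), (3,1).
The remaining L cells, each justified by listing all of its moves:
(4,2): L (options (0,2)(W), (4,0)(W) are all W)
(5,2): L (options (1,2)(W), (0,2)(W), (5,0)(W) are all W)
(6,2): L (options (2,2)(W), (1,2)(W), (6,0)(W) are all W)
(7,2): L (options (3,2)(W), (2,2)(W), (7,0)(W) are all W)
Every other cell has at least one move into one of the L cells above, so it is W.
From (8,2) the player to move can move to (4,2), reaching an L position.

The first player wins.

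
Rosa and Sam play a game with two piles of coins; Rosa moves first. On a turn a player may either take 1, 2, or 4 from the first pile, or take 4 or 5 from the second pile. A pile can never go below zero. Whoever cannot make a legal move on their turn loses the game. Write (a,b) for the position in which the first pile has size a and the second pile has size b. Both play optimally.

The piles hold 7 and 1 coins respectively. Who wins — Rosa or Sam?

Rosa wins.

Label each position W (a win for the player to move) or L (a loss). A position with no legal move is L; any other position is W exactly when some move reaches an L, and L when every move reaches a W.
No move ever increases a pile, so every position that can arise here has a ≤ 7 and b ≤ 1; it is enough to label the cells with 0 ≤ a ≤ 7 and 0 ≤ b ≤ 1.
Every move lowers a or b (never raises either), so fill the grid row by row in increasing a, and left to right within a row: each cell's successors are then already labelled.
      b=0  b=1
a=0:    L    L
a=1:    W    W
a=2:    W    W
a=3:    L    L
a=4:    W    W
a=5:    W    W
a=6:    L    L
a=7:    W    W
Cells with no legal move (terminal, hence L): (0,0), (0,1).
The remaining L cells, each justified by listing all of its moves:
(3,0): →(2,0)(W), (1,0)(W) — all W, so L
(3,1): →(2,1)(W), (1,1)(W) — all W, so L
(6,0): →(5,0)(W), (4,0)(W), (2,0)(W) — all W, so L
(6,1): →(5,1)(W), (4,1)(W), (2,1)(W) — all W, so L
Every other cell has at least one move into one of the L cells above, so it is W.
From (7,1) Rosa can move to (6,1), reaching an L position.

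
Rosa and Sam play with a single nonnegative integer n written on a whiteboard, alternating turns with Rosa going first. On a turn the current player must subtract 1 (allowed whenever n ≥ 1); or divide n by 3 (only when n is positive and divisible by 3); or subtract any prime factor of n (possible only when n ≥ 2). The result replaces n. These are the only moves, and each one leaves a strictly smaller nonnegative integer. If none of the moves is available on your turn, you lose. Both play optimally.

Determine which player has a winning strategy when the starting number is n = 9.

Rosa wins.

Build the W/L table. Terminal = L. A non-terminal position is W if it has a move to some L; otherwise it is L.
n=0: no move → L
n=1: W (go to 0, an L position)
n=2: W (go to 0, an L position)
n=3: W (go to 0, an L position)
n=4: L (options 2(W), 3(W) are all W)
n=5: W (go to 0, an L position)
n=6: W (go to 4, an L position)
n=7: W (go to 0, an L position)
n=8: L (options 6(W), 7(W) are all W)
n=9: W (go to 8, an L position)
From 9 Rosa can move to 8, reaching an L position.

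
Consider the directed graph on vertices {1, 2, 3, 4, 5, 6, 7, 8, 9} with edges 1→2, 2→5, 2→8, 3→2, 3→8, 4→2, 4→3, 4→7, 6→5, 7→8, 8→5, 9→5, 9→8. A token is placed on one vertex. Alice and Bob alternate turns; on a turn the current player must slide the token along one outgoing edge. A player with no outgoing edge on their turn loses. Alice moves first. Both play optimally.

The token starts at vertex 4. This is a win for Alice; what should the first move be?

Positions with no move are L. A position that does have a move is losing for the player to move precisely when every available move leads to a winning position for the opponent. Fill in the labels:
Every edge goes from a vertex to one that appears earlier in the order 5, 8, 2, 7, 6, 3, 1, 9, 4, so processing vertices in that order labels each vertex after all of its successors.
5: no outgoing edge → L
8: →5(L), so W
2: →5(L), so W
7: →8(W) only, which is W, so L
6: →5(L), so W
3: →2(W), 8(W) — all W, so L
1: →2(W) only, which is W, so L
9: →5(L), so W
4: →3(L), so W
From 4, the L positions reachable in one move are: 3, 7. Any move reaching one of these is winning.

Move to 3.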